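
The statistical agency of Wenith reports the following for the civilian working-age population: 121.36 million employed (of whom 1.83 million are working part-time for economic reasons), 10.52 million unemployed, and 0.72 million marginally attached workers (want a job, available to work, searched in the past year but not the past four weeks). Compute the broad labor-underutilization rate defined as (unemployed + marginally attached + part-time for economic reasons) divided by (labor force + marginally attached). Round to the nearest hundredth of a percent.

Labor force = 121.36 + 10.52 = 131.88 million.
Numerator = 10.52 + 0.72 + 1.83 = 13.07 million.
Denominator = 131.88 + 0.72 = 132.60 million.
Broad rate = 13.07 / 132.60 = 9.86%.

Broad underutilization rate ≈ 9.86%.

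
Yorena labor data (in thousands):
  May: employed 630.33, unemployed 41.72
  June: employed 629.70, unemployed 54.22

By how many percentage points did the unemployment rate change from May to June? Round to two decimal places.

May: labor force = 630.33 + 41.72 = 672.05; u = 41.72/672.05 = 6.21%.
June: labor force = 629.70 + 54.22 = 683.92; u = 54.22/683.92 = 7.93%.
Change = 7.93% − 6.21% = +1.72 pp.

The unemployment rate changed by +1.72 percentage points.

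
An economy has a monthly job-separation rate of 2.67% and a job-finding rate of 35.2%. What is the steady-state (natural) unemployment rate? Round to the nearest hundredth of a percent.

Steady-state unemployment rate ≈ 7.05%.

At steady state the flows balance: s·E = f·U, so U/(E+U) = s/(s+f).
u* = 2.67 / (2.67 + 35.2) = 2.67 / 37.87 = 7.05%.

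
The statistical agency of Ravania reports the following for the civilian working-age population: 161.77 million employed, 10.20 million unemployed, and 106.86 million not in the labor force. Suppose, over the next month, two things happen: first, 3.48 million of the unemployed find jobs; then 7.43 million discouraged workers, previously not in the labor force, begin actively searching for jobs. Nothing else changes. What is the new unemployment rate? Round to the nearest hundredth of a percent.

Initially, labor force = 161.77 + 10.20 = 171.97 million, so u = 10.20/171.97 = 5.93%.
After the first change, unemployed falls and employed rises by 3.48; labor force unchanged → E = 165.25, U = 6.72, labor force = 171.97 million.
After the second change, unemployed and labor force both rise by 7.43 → E = 165.25, U = 14.15, labor force = 179.40 million.
New unemployment rate = 14.15 / 179.40 = 7.89%.

New unemployment rate ≈ 7.89%.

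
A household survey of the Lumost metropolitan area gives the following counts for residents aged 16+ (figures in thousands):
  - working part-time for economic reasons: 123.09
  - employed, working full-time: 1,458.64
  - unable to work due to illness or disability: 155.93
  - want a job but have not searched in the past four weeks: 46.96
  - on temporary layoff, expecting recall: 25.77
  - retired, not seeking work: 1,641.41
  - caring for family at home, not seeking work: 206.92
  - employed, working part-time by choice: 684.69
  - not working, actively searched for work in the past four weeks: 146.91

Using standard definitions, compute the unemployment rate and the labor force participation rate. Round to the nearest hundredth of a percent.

Employed = 123.09 + 1,458.64 + 684.69 = 2,266.42 thousand (anyone who worked, including part-time for economic reasons, counts as employed).
Unemployed = 25.77 + 146.91 = 172.68 thousand (jobless and actively searching, or on temporary layoff).
Labor force = 2,266.42 + 172.68 = 2,439.10 thousand.
Not in labor force = 155.93 + 46.96 + 1,641.41 + 206.92 = 2,051.22 thousand (those not working and not actively searching are outside the labor force — including those who want a job but have given up searching).
Civilian working-age population = 2,439.10 + 2,051.22 = 4,490.32 thousand.
Unemployment rate = 172.68 / 2,439.10 = 7.08%.
Labor force participation rate = 2,439.10 / 4,490.32 = 54.32%.

Unemployment rate ≈ 7.08%; labor force participation rate ≈ 54.32%.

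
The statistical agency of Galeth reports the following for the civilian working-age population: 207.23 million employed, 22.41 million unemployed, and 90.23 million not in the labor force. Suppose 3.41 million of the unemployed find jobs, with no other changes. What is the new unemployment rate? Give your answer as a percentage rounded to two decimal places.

Initially, labor force = 207.23 + 22.41 = 229.64 million, so u = 22.41/229.64 = 9.76%.
After the change, unemployed falls and employed rises by 3.41; labor force unchanged → E = 210.64, U = 19.00, labor force = 229.64 million.
New unemployment rate = 19.00 / 229.64 = 8.27%.

New unemployment rate ≈ 8.27%.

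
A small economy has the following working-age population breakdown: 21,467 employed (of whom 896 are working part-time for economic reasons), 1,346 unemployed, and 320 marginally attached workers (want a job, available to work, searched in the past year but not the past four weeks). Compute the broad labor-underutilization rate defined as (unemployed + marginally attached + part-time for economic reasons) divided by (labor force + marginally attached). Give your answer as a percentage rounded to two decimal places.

Labor force = 21,467 + 1,346 = 22,813.
Numerator = 1,346 + 320 + 896 = 2,562.
Denominator = 22,813 + 320 = 23,133.
Broad rate = 2,562 / 23,133 = 11.08%.

Broad underutilization rate ≈ 11.08%.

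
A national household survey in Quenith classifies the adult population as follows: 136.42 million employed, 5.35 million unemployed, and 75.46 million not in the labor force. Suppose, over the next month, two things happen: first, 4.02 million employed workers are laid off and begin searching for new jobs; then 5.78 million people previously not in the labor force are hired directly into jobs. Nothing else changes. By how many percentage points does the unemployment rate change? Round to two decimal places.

The unemployment rate changes by +2.58 percentage points.

Initially, labor force = 136.42 + 5.35 = 141.77 million, so u = 5.35/141.77 = 3.77%.
After the first change, employed falls and unemployed rises by 4.02; labor force unchanged → E = 132.40, U = 9.37, labor force = 141.77 million.
After the second change, employed and labor force both rise by 5.78; unemployed unchanged → E = 138.18, U = 9.37, labor force = 147.55 million.
New unemployment rate = 9.37 / 147.55 = 6.35%.
Change = 6.35% − 3.77% = +2.58 percentage points.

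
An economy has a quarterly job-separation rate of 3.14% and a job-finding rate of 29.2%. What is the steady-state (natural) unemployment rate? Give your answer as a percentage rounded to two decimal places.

At steady state the flows balance: s·E = f·U, so U/(E+U) = s/(s+f).
u* = 3.14 / (3.14 + 29.2) = 3.14 / 32.34 = 9.71%.

Steady-state unemployment rate ≈ 9.71%.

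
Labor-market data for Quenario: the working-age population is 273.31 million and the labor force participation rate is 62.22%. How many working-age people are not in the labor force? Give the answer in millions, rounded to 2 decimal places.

About 103.26 million are not in the labor force.

Share not in the labor force = 1 − 0.6222 = 0.3778.
Not in labor force = 0.3778 × 273.31 ≈ 103.26 million.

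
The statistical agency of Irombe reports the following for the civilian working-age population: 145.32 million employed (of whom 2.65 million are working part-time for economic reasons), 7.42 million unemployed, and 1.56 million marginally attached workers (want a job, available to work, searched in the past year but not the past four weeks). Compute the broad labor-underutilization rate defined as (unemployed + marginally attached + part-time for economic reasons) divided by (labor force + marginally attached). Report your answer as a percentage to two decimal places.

Labor force = 145.32 + 7.42 = 152.74 million.
Numerator = 7.42 + 1.56 + 2.65 = 11.63 million.
Denominator = 152.74 + 1.56 = 154.30 million.
Broad rate = 11.63 / 154.30 = 7.54%.

Broad underutilization rate ≈ 7.54%.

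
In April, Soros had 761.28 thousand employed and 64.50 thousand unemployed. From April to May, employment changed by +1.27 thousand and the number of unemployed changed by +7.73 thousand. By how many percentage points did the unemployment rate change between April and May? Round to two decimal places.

April: labor force = 761.28 + 64.50 = 825.78; u = 64.50/825.78 = 7.81%.
May: labor force = 762.55 + 72.23 = 834.78; u = 72.23/834.78 = 8.65%.
Change = 8.65% − 7.81% = +0.84 pp.

The unemployment rate changed by +0.84 percentage points.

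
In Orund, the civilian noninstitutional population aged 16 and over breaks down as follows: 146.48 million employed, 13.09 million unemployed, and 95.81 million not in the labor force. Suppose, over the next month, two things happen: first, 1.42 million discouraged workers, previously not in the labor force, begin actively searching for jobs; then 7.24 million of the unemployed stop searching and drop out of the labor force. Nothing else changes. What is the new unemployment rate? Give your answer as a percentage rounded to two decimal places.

Initially, labor force = 146.48 + 13.09 = 159.57 million, so u = 13.09/159.57 = 8.20%.
After the first change, unemployed and labor force both rise by 1.42 → E = 146.48, U = 14.51, labor force = 160.99 million.
After the second change, unemployed and labor force both fall by 7.24 → E = 146.48, U = 7.27, labor force = 153.75 million.
New unemployment rate = 7.27 / 153.75 = 4.73%.

New unemployment rate ≈ 4.73%.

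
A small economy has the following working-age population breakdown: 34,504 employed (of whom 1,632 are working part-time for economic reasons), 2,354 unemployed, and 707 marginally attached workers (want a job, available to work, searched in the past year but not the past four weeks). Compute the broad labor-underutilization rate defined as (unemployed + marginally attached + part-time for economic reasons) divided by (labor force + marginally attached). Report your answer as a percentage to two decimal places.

Broad underutilization rate ≈ 12.49%.

Labor force = 34,504 + 2,354 = 36,858.
Numerator = 2,354 + 707 + 1,632 = 4,693.
Denominator = 36,858 + 707 = 37,565.
Broad rate = 4,693 / 37,565 = 12.49%.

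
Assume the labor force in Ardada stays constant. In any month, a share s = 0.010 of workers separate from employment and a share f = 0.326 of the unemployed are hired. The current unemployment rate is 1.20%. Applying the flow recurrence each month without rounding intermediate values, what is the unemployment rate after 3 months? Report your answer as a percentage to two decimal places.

With a fixed labor force, u_{t+1} = u_t + s·(1−u_t) − f·u_t = u_t·(1−s−f) + s.
Here 1−s−f = 0.664 and s = 0.010.
u_1 = 0.012000 × 0.664 + 0.010 = 0.017968.
u_2 = 0.017968 × 0.664 + 0.010 = 0.021931.
u_3 = 0.021931 × 0.664 + 0.010 = 0.024562.

Unemployment rate after three months ≈ 2.46%.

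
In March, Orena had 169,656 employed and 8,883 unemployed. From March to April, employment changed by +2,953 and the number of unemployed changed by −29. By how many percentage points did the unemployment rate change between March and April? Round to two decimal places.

The unemployment rate changed by −0.10 percentage points.

March: labor force = 169,656 + 8,883 = 178,539; u = 8,883/178,539 = 4.98%.
April: labor force = 172,609 + 8,854 = 181,463; u = 8,854/181,463 = 4.88%.
Change = 4.88% − 4.98% = −0.10 pp.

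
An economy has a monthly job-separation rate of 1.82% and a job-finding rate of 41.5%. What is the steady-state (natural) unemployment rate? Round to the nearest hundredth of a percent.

Steady-state unemployment rate ≈ 4.20%.

At steady state the flows balance: s·E = f·U, so U/(E+U) = s/(s+f).
u* = 1.82 / (1.82 + 41.5) = 1.82 / 43.32 = 4.20%.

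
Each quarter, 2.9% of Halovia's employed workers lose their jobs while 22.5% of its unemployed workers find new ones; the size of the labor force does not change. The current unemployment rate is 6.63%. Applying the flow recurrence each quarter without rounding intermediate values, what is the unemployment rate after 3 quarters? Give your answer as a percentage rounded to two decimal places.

With a fixed labor force, u_{t+1} = u_t + s·(1−u_t) − f·u_t = u_t·(1−s−f) + s.
Here 1−s−f = 0.746 and s = 0.029.
u_1 = 0.066300 × 0.746 + 0.029 = 0.078460.
u_2 = 0.078460 × 0.746 + 0.029 = 0.087531.
u_3 = 0.087531 × 0.746 + 0.029 = 0.094298.

Unemployment rate after three quarters ≈ 9.43%.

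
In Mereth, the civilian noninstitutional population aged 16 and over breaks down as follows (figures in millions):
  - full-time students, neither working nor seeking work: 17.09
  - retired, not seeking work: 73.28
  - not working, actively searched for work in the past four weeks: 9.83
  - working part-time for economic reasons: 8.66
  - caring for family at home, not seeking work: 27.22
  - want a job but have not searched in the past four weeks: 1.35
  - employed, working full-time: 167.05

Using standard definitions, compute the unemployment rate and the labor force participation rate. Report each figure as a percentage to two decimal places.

Unemployment rate ≈ 5.30%; labor force participation rate ≈ 60.94%.

Employed = 8.66 + 167.05 = 175.71 million (anyone who worked, including part-time for economic reasons, counts as employed).
Unemployed = 9.83 million.
Labor force = 175.71 + 9.83 = 185.54 million.
Not in labor force = 17.09 + 73.28 + 27.22 + 1.35 = 118.94 million (those not working and not actively searching are outside the labor force — including those who want a job but have given up searching).
Civilian working-age population = 185.54 + 118.94 = 304.48 million.
Unemployment rate = 9.83 / 185.54 = 5.30%.
Labor force participation rate = 185.54 / 304.48 = 60.94%.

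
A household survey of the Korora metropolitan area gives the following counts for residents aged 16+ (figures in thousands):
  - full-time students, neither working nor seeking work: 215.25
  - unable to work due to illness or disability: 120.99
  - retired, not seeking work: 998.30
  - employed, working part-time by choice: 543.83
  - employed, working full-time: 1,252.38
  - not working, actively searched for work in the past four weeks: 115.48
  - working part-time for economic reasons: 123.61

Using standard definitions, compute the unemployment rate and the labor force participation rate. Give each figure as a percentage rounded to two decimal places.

Employed = 543.83 + 1,252.38 + 123.61 = 1,919.82 thousand (anyone who worked, including part-time for economic reasons, counts as employed).
Unemployed = 115.48 thousand.
Labor force = 1,919.82 + 115.48 = 2,035.30 thousand.
Not in labor force = 215.25 + 120.99 + 998.30 = 1,334.54 thousand (those not working and not actively searching are outside the labor force).
Civilian working-age population = 2,035.30 + 1,334.54 = 3,369.84 thousand.
Unemployment rate = 115.48 / 2,035.30 = 5.67%.
Labor force participation rate = 2,035.30 / 3,369.84 = 60.40%.

Unemployment rate ≈ 5.67%; labor force participation rate ≈ 60.40%.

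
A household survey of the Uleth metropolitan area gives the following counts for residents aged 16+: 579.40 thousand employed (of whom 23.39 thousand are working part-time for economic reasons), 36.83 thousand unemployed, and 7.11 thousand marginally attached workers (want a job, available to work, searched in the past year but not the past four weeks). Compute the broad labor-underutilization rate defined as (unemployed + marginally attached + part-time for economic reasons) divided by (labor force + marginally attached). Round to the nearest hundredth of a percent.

Labor force = 579.40 + 36.83 = 616.23 thousand.
Numerator = 36.83 + 7.11 + 23.39 = 67.33 thousand.
Denominator = 616.23 + 7.11 = 623.34 thousand.
Broad rate = 67.33 / 623.34 = 10.80%.

Broad underutilization rate ≈ 10.80%.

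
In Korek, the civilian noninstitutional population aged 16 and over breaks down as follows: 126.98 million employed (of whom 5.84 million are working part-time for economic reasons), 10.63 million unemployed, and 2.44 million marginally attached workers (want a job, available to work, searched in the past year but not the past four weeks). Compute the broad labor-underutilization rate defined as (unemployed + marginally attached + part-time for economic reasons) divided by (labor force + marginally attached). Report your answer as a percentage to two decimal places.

Broad underutilization rate ≈ 13.50%.

Labor force = 126.98 + 10.63 = 137.61 million.
Numerator = 10.63 + 2.44 + 5.84 = 18.91 million.
Denominator = 137.61 + 2.44 = 140.05 million.
Broad rate = 18.91 / 140.05 = 13.50%.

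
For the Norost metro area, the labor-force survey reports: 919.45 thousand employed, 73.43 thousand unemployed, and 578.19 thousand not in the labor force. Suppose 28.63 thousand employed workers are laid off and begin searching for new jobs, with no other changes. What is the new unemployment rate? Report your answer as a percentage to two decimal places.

New unemployment rate ≈ 10.28%.

Initially, labor force = 919.45 + 73.43 = 992.88 thousand, so u = 73.43/992.88 = 7.40%.
After the change, employed falls and unemployed rises by 28.63; labor force unchanged → E = 890.82, U = 102.06, labor force = 992.88 thousand.
New unemployment rate = 102.06 / 992.88 = 10.28%.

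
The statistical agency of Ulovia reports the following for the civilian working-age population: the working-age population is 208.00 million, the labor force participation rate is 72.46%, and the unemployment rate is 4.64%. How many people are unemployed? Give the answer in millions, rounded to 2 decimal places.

Labor force = 0.7246 × 208.00 = 150.72 million.
Unemployed = 0.0464 × 150.72 ≈ 6.99 million.

About 6.99 million are unemployed.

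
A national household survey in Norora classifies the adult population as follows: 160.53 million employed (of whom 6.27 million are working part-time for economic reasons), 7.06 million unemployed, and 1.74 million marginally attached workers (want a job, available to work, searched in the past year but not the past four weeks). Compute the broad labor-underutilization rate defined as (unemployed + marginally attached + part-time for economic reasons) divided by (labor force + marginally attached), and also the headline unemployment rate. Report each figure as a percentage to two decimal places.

Broad underutilization rate ≈ 8.90%; headline unemployment rate ≈ 4.21%.

Labor force = 160.53 + 7.06 = 167.59 million.
Numerator = 7.06 + 1.74 + 6.27 = 15.07 million.
Denominator = 167.59 + 1.74 = 169.33 million.
Broad rate = 15.07 / 169.33 = 8.90%.
Headline unemployment rate = 7.06 / 167.59 = 4.21%.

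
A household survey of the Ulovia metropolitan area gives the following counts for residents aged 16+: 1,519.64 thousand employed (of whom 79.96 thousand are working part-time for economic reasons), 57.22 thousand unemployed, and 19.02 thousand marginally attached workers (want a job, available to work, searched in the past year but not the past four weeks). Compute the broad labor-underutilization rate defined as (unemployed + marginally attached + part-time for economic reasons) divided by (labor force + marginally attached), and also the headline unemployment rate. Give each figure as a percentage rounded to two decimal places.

Broad underutilization rate ≈ 9.79%; headline unemployment rate ≈ 3.63%.

Labor force = 1,519.64 + 57.22 = 1,576.86 thousand.
Numerator = 57.22 + 19.02 + 79.96 = 156.20 thousand.
Denominator = 1,576.86 + 19.02 = 1,595.88 thousand.
Broad rate = 156.20 / 1,595.88 = 9.79%.
Headline unemployment rate = 57.22 / 1,576.86 = 3.63%.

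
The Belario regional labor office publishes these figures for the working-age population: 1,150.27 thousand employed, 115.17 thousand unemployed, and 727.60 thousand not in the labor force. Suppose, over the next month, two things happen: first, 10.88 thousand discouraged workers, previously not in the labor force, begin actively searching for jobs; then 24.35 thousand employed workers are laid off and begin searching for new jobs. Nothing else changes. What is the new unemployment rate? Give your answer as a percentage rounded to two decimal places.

New unemployment rate ≈ 11.78%.

Initially, labor force = 1,150.27 + 115.17 = 1,265.44 thousand, so u = 115.17/1,265.44 = 9.10%.
After the first change, unemployed and labor force both rise by 10.88 → E = 1,150.27, U = 126.05, labor force = 1,276.32 thousand.
After the second change, employed falls and unemployed rises by 24.35; labor force unchanged → E = 1,125.92, U = 150.40, labor force = 1,276.32 thousand.
New unemployment rate = 150.40 / 1,276.32 = 11.78%.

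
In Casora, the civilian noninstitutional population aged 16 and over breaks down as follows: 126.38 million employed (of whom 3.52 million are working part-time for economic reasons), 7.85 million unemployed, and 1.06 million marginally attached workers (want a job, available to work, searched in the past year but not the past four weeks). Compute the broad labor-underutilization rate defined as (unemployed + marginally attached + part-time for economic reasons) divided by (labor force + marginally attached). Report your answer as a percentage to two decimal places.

Broad underutilization rate ≈ 9.19%.

Labor force = 126.38 + 7.85 = 134.23 million.
Numerator = 7.85 + 1.06 + 3.52 = 12.43 million.
Denominator = 134.23 + 1.06 = 135.29 million.
Broad rate = 12.43 / 135.29 = 9.19%.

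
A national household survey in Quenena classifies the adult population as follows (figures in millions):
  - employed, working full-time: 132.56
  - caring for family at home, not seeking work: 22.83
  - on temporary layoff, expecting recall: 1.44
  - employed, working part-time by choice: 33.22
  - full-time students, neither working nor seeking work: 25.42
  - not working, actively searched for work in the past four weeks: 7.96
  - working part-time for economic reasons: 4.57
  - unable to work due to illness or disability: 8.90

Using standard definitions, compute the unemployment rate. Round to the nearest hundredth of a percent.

Employed = 132.56 + 33.22 + 4.57 = 170.35 million (anyone who worked, including part-time for economic reasons, counts as employed).
Unemployed = 1.44 + 7.96 = 9.40 million (jobless and actively searching, or on temporary layoff).
Labor force = 170.35 + 9.40 = 179.75 million.
Unemployment rate = 9.40 / 179.75 = 5.23%.

Unemployment rate ≈ 5.23%.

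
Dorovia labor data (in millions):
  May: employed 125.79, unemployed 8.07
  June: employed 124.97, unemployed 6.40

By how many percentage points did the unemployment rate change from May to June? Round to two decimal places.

The unemployment rate changed by −1.16 percentage points.

May: labor force = 125.79 + 8.07 = 133.86; u = 8.07/133.86 = 6.03%.
June: labor force = 124.97 + 6.40 = 131.37; u = 6.40/131.37 = 4.87%.
Change = 4.87% − 6.03% = −1.16 pp.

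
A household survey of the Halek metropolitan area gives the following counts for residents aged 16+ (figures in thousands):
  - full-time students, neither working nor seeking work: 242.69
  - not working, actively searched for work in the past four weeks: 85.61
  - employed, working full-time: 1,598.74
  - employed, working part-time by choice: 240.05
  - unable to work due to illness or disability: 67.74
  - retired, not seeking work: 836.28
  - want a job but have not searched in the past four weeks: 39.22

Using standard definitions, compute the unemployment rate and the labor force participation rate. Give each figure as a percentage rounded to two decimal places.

Employed = 1,598.74 + 240.05 = 1,838.79 thousand.
Unemployed = 85.61 thousand.
Labor force = 1,838.79 + 85.61 = 1,924.40 thousand.
Not in labor force = 242.69 + 67.74 + 836.28 + 39.22 = 1,185.93 thousand (those not working and not actively searching are outside the labor force — including those who want a job but have given up searching).
Civilian working-age population = 1,924.40 + 1,185.93 = 3,110.33 thousand.
Unemployment rate = 85.61 / 1,924.40 = 4.45%.
Labor force participation rate = 1,924.40 / 3,110.33 = 61.87%.

Unemployment rate ≈ 4.45%; labor force participation rate ≈ 61.87%.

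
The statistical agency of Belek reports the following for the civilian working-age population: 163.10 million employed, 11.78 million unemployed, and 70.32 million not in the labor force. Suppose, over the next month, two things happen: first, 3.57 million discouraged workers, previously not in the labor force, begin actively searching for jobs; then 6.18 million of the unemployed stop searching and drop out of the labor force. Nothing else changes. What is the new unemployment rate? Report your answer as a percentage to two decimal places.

Initially, labor force = 163.10 + 11.78 = 174.88 million, so u = 11.78/174.88 = 6.74%.
After the first change, unemployed and labor force both rise by 3.57 → E = 163.10, U = 15.35, labor force = 178.45 million.
After the second change, unemployed and labor force both fall by 6.18 → E = 163.10, U = 9.17, labor force = 172.27 million.
New unemployment rate = 9.17 / 172.27 = 5.32%.

New unemployment rate ≈ 5.32%.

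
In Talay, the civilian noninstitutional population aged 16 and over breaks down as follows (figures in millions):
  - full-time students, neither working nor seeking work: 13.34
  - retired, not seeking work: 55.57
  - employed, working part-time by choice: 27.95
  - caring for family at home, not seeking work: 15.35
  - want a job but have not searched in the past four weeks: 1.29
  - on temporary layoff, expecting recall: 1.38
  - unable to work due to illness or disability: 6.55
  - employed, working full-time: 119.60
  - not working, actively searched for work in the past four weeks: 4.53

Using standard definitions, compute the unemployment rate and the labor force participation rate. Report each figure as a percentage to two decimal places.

Unemployment rate ≈ 3.85%; labor force participation rate ≈ 62.49%.

Employed = 27.95 + 119.60 = 147.55 million.
Unemployed = 1.38 + 4.53 = 5.91 million (jobless and actively searching, or on temporary layoff).
Labor force = 147.55 + 5.91 = 153.46 million.
Not in labor force = 13.34 + 55.57 + 15.35 + 1.29 + 6.55 = 92.10 million (those not working and not actively searching are outside the labor force — including those who want a job but have given up searching).
Civilian working-age population = 153.46 + 92.10 = 245.56 million.
Unemployment rate = 5.91 / 153.46 = 3.85%.
Labor force participation rate = 153.46 / 245.56 = 62.49%.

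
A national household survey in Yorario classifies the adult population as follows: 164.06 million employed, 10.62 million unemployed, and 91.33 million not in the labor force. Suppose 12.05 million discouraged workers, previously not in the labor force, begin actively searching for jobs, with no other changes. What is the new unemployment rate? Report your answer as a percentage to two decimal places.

Initially, labor force = 164.06 + 10.62 = 174.68 million, so u = 10.62/174.68 = 6.08%.
After the change, unemployed and labor force both rise by 12.05 → E = 164.06, U = 22.67, labor force = 186.73 million.
New unemployment rate = 22.67 / 186.73 = 12.14%.

New unemployment rate ≈ 12.14%.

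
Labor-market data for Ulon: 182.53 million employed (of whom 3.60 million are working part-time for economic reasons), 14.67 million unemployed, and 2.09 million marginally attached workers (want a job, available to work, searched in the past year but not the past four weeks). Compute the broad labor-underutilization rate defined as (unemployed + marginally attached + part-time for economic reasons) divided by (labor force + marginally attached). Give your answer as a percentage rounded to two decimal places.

Labor force = 182.53 + 14.67 = 197.20 million.
Numerator = 14.67 + 2.09 + 3.60 = 20.36 million.
Denominator = 197.20 + 2.09 = 199.29 million.
Broad rate = 20.36 / 199.29 = 10.22%.

Broad underutilization rate ≈ 10.22%.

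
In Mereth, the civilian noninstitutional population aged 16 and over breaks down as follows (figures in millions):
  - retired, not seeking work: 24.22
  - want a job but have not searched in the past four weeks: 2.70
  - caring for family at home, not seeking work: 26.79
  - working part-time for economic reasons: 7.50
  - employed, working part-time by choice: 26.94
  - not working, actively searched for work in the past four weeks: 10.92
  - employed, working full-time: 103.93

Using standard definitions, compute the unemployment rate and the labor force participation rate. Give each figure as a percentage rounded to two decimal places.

Employed = 7.50 + 26.94 + 103.93 = 138.37 million (anyone who worked, including part-time for economic reasons, counts as employed).
Unemployed = 10.92 million.
Labor force = 138.37 + 10.92 = 149.29 million.
Not in labor force = 24.22 + 2.70 + 26.79 = 53.71 million (those not working and not actively searching are outside the labor force — including those who want a job but have given up searching).
Civilian working-age population = 149.29 + 53.71 = 203.00 million.
Unemployment rate = 10.92 / 149.29 = 7.31%.
Labor force participation rate = 149.29 / 203.00 = 73.54%.

Unemployment rate ≈ 7.31%; labor force participation rate ≈ 73.54%.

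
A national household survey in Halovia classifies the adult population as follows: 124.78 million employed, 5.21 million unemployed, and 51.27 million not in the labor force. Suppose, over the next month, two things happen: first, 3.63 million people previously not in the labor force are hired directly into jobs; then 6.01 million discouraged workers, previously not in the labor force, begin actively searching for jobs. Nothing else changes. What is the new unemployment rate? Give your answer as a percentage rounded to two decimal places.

New unemployment rate ≈ 8.04%.

Initially, labor force = 124.78 + 5.21 = 129.99 million, so u = 5.21/129.99 = 4.01%.
After the first change, employed and labor force both rise by 3.63; unemployed unchanged → E = 128.41, U = 5.21, labor force = 133.62 million.
After the second change, unemployed and labor force both rise by 6.01 → E = 128.41, U = 11.22, labor force = 139.63 million.
New unemployment rate = 11.22 / 139.63 = 8.04%.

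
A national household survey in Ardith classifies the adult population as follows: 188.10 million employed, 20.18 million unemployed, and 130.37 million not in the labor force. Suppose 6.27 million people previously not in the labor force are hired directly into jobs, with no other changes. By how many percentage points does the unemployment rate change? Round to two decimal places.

Initially, labor force = 188.10 + 20.18 = 208.28 million, so u = 20.18/208.28 = 9.69%.
After the change, employed and labor force both rise by 6.27; unemployed unchanged → E = 194.37, U = 20.18, labor force = 214.55 million.
New unemployment rate = 20.18 / 214.55 = 9.41%.
Change = 9.41% − 9.69% = −0.28 percentage points.

The unemployment rate changes by −0.28 percentage points.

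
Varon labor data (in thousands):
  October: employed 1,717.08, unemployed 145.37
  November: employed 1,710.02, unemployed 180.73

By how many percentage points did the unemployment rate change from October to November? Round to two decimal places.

The unemployment rate changed by +1.75 percentage points.

October: labor force = 1,717.08 + 145.37 = 1,862.45; u = 145.37/1,862.45 = 7.81%.
November: labor force = 1,710.02 + 180.73 = 1,890.75; u = 180.73/1,890.75 = 9.56%.
Change = 9.56% − 7.81% = +1.75 pp.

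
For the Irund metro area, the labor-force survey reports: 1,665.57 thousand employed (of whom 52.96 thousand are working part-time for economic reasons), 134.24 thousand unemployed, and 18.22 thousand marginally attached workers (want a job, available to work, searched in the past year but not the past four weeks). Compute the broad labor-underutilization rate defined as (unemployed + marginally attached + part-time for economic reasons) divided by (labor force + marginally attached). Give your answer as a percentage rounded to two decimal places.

Labor force = 1,665.57 + 134.24 = 1,799.81 thousand.
Numerator = 134.24 + 18.22 + 52.96 = 205.42 thousand.
Denominator = 1,799.81 + 18.22 = 1,818.03 thousand.
Broad rate = 205.42 / 1,818.03 = 11.30%.

Broad underutilization rate ≈ 11.30%.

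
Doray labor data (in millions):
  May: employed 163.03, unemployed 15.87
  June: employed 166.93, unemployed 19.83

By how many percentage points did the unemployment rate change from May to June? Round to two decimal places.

May: labor force = 163.03 + 15.87 = 178.90; u = 15.87/178.90 = 8.87%.
June: labor force = 166.93 + 19.83 = 186.76; u = 19.83/186.76 = 10.62%.
Change = 10.62% − 8.87% = +1.75 pp.

The unemployment rate changed by +1.75 percentage points.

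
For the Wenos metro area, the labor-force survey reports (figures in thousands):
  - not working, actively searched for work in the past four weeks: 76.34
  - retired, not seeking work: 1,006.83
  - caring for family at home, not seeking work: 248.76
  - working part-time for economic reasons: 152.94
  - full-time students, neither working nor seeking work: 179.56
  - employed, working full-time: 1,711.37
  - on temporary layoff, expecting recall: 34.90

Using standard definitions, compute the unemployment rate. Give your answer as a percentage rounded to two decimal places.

Unemployment rate ≈ 5.63%.

Employed = 152.94 + 1,711.37 = 1,864.31 thousand (anyone who worked, including part-time for economic reasons, counts as employed).
Unemployed = 76.34 + 34.90 = 111.24 thousand (jobless and actively searching, or on temporary layoff).
Labor force = 1,864.31 + 111.24 = 1,975.55 thousand.
Unemployment rate = 111.24 / 1,975.55 = 5.63%.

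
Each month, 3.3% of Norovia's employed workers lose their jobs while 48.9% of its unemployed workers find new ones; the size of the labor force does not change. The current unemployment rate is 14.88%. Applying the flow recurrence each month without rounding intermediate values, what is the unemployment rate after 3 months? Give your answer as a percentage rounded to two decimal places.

With a fixed labor force, u_{t+1} = u_t + s·(1−u_t) − f·u_t = u_t·(1−s−f) + s.
Here 1−s−f = 0.478 and s = 0.033.
u_1 = 0.148800 × 0.478 + 0.033 = 0.104126.
u_2 = 0.104126 × 0.478 + 0.033 = 0.082772.
u_3 = 0.082772 × 0.478 + 0.033 = 0.072565.

Unemployment rate after three months ≈ 7.26%.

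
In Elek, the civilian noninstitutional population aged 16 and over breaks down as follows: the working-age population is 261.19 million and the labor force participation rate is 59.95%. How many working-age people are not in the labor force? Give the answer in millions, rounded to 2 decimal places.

Share not in the labor force = 1 − 0.5995 = 0.4005.
Not in labor force = 0.4005 × 261.19 ≈ 104.61 million.

About 104.61 million are not in the labor force.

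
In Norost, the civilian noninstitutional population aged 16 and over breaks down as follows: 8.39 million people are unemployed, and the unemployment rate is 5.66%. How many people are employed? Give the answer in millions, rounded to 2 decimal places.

Labor force = U / u = 8.39 / 0.0566 ≈ 148.23 million.
Employed = labor force − unemployed = 148.23 − 8.39 = 139.84 million.

About 139.84 million are employed.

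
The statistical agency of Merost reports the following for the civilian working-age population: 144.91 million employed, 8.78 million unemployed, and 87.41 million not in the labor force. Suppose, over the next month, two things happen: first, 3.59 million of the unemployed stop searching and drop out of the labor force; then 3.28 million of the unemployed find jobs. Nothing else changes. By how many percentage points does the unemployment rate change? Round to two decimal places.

Initially, labor force = 144.91 + 8.78 = 153.69 million, so u = 8.78/153.69 = 5.71%.
After the first change, unemployed and labor force both fall by 3.59 → E = 144.91, U = 5.19, labor force = 150.10 million.
After the second change, unemployed falls and employed rises by 3.28; labor force unchanged → E = 148.19, U = 1.91, labor force = 150.10 million.
New unemployment rate = 1.91 / 150.10 = 1.27%.
Change = 1.27% − 5.71% = −4.44 percentage points.

The unemployment rate changes by −4.44 percentage points.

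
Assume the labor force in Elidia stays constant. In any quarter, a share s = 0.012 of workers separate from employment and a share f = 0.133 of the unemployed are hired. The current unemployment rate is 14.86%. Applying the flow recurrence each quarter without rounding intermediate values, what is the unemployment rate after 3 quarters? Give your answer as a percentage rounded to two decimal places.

Unemployment rate after three quarters ≈ 12.39%.

With a fixed labor force, u_{t+1} = u_t + s·(1−u_t) − f·u_t = u_t·(1−s−f) + s.
Here 1−s−f = 0.855 and s = 0.012.
u_1 = 0.148600 × 0.855 + 0.012 = 0.139053.
u_2 = 0.139053 × 0.855 + 0.012 = 0.130890.
u_3 = 0.130890 × 0.855 + 0.012 = 0.123911.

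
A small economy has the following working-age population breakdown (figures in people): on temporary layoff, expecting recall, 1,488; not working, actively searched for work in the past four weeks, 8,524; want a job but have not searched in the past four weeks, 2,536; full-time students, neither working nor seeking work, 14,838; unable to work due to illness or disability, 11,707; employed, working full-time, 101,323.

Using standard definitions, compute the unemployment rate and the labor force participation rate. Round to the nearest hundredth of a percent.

Employed = 101,323.
Unemployed = 1,488 + 8,524 = 10,012 (jobless and actively searching, or on temporary layoff).
Labor force = 101,323 + 10,012 = 111,335.
Not in labor force = 2,536 + 14,838 + 11,707 = 29,081 (those not working and not actively searching are outside the labor force — including those who want a job but have given up searching).
Civilian working-age population = 111,335 + 29,081 = 140,416.
Unemployment rate = 10,012 / 111,335 = 8.99%.
Labor force participation rate = 111,335 / 140,416 = 79.29%.

Unemployment rate ≈ 8.99%; labor force participation rate ≈ 79.29%.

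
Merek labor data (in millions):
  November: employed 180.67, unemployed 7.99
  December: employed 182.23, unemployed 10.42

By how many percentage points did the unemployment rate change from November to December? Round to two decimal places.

The unemployment rate changed by +1.17 percentage points.

November: labor force = 180.67 + 7.99 = 188.66; u = 7.99/188.66 = 4.24%.
December: labor force = 182.23 + 10.42 = 192.65; u = 10.42/192.65 = 5.41%.
Change = 5.41% − 4.24% = +1.17 pp.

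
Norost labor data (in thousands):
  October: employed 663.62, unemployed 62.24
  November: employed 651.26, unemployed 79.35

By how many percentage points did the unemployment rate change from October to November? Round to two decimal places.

October: labor force = 663.62 + 62.24 = 725.86; u = 62.24/725.86 = 8.57%.
November: labor force = 651.26 + 79.35 = 730.61; u = 79.35/730.61 = 10.86%.
Change = 10.86% − 8.57% = +2.29 pp.

The unemployment rate changed by +2.29 percentage points.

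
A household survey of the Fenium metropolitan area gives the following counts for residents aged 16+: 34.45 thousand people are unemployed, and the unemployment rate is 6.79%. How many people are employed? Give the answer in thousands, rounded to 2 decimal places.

Labor force = U / u = 34.45 / 0.0679 ≈ 507.36 thousand.
Employed = labor force − unemployed = 507.36 − 34.45 = 472.91 thousand.

About 472.91 thousand are employed.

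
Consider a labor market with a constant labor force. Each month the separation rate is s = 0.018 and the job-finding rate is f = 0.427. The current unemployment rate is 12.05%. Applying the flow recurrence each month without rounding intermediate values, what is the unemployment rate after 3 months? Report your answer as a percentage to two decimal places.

With a fixed labor force, u_{t+1} = u_t + s·(1−u_t) − f·u_t = u_t·(1−s−f) + s.
Here 1−s−f = 0.555 and s = 0.018.
u_1 = 0.120500 × 0.555 + 0.018 = 0.084878.
u_2 = 0.084878 × 0.555 + 0.018 = 0.065107.
u_3 = 0.065107 × 0.555 + 0.018 = 0.054134.

Unemployment rate after three months ≈ 5.41%.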